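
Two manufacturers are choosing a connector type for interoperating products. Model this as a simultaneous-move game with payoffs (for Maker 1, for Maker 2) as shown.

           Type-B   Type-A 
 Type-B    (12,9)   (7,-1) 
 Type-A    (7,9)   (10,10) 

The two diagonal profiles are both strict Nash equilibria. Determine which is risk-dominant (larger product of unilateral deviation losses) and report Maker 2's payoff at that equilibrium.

At both Type-B: Maker 1 loses 12 − 7 = 5 by deviating; Maker 2 loses 9 − (-1) = 10. Product = 5·10 = 50.
At both Type-A: Maker 1 loses 10 − 7 = 3 by deviating; Maker 2 loses 10 − 9 = 1. Product = 3·1 = 3.
50 > 3, so both Type-B is risk-dominant. Maker 2's payoff there is 9.

9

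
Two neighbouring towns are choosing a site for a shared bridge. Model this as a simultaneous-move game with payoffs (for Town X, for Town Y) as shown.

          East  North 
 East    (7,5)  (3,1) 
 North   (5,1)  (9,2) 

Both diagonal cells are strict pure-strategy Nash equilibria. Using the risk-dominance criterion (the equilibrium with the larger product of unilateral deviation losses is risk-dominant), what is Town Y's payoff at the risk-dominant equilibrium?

5

At both East: Town X loses 7 − 5 = 2 by deviating; Town Y loses 5 − 1 = 4. Product = 2·4 = 8.
At both North: Town X loses 9 − 3 = 6 by deviating; Town Y loses 2 − 1 = 1. Product = 6·1 = 6.
8 > 6, so both East is risk-dominant. Town Y's payoff there is 5.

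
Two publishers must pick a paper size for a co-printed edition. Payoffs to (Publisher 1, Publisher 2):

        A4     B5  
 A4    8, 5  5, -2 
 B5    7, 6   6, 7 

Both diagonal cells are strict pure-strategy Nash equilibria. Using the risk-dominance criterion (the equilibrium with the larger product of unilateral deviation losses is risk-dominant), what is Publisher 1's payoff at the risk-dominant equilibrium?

8

At both A4: Publisher 1 loses 8 − 7 = 1 by deviating; Publisher 2 loses 5 − (-2) = 7. Product = 1·7 = 7.
At both B5: Publisher 1 loses 6 − 5 = 1 by deviating; Publisher 2 loses 7 − 6 = 1. Product = 1·1 = 1.
7 > 1, so both A4 is risk-dominant. Publisher 1's payoff there is 8.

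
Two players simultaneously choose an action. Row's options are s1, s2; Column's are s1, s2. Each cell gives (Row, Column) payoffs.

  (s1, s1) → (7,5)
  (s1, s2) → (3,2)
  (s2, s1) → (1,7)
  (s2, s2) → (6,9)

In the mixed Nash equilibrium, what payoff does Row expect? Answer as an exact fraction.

Column mixes with probability q on s1, chosen so Row is indifferent: 7q + 3(1−q) = 1q + 6(1−q) gives q = 1/3.
Row's expected payoff (from either row, since indifferent) is 7·1/3 + 3·2/3 = 13/3.

13/3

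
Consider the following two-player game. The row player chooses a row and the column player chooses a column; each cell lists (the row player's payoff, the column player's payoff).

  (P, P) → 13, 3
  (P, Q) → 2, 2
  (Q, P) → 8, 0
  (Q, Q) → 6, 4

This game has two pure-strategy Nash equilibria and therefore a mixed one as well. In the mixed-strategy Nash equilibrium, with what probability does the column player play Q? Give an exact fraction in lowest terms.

The column player's mix q on P must make the row player indifferent between P and Q.
The row player's payoff from P: 13q + 2(1−q). From Q: 8q + 6(1−q).
Set equal: 5q = 4(1−q) → q = 4/9.
Probability on Q is 1 − 4/9 = 5/9.

5/9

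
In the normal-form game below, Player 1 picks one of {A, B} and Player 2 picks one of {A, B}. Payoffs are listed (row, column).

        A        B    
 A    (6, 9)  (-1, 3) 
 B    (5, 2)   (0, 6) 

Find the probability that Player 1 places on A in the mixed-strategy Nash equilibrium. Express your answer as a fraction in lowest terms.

2/5

Player 1's mix p on A must make Player 2 indifferent between A and B.
Player 2's payoff from A: 9p + 2(1−p). From B: 3p + 6(1−p).
Set equal: 6p = 4(1−p) → p = 4/10 = 2/5.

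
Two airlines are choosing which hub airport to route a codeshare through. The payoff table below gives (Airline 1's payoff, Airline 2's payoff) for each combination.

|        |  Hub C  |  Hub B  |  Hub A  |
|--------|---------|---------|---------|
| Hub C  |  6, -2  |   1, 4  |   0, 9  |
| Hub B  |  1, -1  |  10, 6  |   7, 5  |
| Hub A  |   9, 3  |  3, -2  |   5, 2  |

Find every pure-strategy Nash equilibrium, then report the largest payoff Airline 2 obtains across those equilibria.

6

Both Hub B is a pure NE (Airline 1: 10 ≥ 3; Airline 2: 6 ≥ 5). Airline 2 gets 6.
(Hub A, Hub C) is a pure NE (Airline 1: 9 ≥ 6; Airline 2: 3 ≥ 2). Airline 2 gets 3.
Every other cell has a profitable deviation for at least one player. Highest of {6, 3} is 6.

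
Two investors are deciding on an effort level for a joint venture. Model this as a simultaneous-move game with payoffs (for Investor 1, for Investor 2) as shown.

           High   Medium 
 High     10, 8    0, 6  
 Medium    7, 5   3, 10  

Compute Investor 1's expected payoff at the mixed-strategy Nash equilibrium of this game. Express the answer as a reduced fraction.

Investor 2 mixes with probability q on High, chosen so Investor 1 is indifferent: 10q + 0(1−q) = 7q + 3(1−q) gives q = 1/2.
Investor 1's expected payoff (from either row, since indifferent) is 10·1/2 + 0·1/2 = 5.

5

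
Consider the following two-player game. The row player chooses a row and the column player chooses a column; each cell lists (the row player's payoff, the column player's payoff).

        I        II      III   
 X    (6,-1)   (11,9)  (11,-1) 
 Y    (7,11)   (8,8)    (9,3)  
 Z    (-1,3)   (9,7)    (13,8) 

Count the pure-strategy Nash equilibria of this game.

(X, II): the row player gets 11 (best alternative 9); the column player gets 9 (best alternative -1). Neither deviates — NE.
(Y, I): the row player gets 7 (best alternative 6); the column player gets 11 (best alternative 8). Neither deviates — NE.
(Z, III): the row player gets 13 (best alternative 11); the column player gets 8 (best alternative 7). Neither deviates — NE.
(X, I) is not a NE: the row player would switch to Y (7 > 6).
No other cell survives both best-response checks, so there are 3 pure NE.

3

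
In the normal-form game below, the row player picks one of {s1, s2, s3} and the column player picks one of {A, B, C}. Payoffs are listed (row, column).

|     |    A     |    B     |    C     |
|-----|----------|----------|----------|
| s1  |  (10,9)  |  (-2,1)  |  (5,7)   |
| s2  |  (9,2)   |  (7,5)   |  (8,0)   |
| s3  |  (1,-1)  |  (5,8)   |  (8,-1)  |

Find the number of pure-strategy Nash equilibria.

2

(s1, A): the row player gets 10 (best alternative 9); the column player gets 9 (best alternative 7). Neither deviates — NE.
(s2, B): the row player gets 7 (best alternative 5); the column player gets 5 (best alternative 2). Neither deviates — NE.
(s3, C) is not a NE: the column player would switch to B (8 > -1).
No other cell survives both best-response checks, so there are 2 pure NE.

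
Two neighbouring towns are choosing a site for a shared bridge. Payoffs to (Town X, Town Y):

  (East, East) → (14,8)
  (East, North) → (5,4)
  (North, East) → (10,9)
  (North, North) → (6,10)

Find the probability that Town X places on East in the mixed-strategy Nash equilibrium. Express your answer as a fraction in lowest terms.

1/5

Town X's mix p on East must make Town Y indifferent between East and North.
Town Y's payoff from East: 8p + 9(1−p). From North: 4p + 10(1−p).
Set equal: 4p = 1(1−p) → p = 1/5.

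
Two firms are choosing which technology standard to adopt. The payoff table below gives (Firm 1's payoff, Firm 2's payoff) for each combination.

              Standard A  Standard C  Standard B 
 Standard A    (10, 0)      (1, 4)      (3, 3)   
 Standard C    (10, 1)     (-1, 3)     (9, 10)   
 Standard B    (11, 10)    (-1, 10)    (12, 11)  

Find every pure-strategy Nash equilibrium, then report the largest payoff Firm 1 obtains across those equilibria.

12

(Standard A, Standard C) is a pure NE (Firm 1: 1 ≥ -1; Firm 2: 4 ≥ 3). Firm 1 gets 1.
Both Standard B is a pure NE (Firm 1: 12 ≥ 9; Firm 2: 11 ≥ 10). Firm 1 gets 12.
Every other cell has a profitable deviation for at least one player. Highest of {1, 12} is 12.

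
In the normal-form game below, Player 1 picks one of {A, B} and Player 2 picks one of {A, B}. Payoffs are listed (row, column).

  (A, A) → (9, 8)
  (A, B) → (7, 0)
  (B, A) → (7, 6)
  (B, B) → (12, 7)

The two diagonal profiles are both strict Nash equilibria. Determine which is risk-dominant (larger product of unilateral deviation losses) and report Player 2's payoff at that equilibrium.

At both A: Player 1 loses 9 − 7 = 2 by deviating; Player 2 loses 8 − 0 = 8. Product = 2·8 = 16.
At both B: Player 1 loses 12 − 7 = 5 by deviating; Player 2 loses 7 − 6 = 1. Product = 5·1 = 5.
16 > 5, so both A is risk-dominant. Player 2's payoff there is 8.

8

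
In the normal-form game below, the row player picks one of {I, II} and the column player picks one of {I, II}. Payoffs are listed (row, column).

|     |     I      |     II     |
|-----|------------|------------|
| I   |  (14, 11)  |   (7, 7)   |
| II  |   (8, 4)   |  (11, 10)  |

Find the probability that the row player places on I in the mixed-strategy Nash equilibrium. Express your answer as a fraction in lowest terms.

The row player's mix p on I must make the column player indifferent between I and II.
The column player's payoff from I: 11p + 4(1−p). From II: 7p + 10(1−p).
Set equal: 4p = 6(1−p) → p = 6/10 = 3/5.

3/5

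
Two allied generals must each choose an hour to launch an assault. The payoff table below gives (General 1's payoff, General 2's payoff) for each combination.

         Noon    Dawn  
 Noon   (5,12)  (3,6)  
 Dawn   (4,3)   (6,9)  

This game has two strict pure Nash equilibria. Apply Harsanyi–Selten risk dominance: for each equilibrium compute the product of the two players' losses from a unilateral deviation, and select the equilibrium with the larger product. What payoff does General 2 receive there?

At both Noon: General 1 loses 5 − 4 = 1 by deviating; General 2 loses 12 − 6 = 6. Product = 1·6 = 6.
At both Dawn: General 1 loses 6 − 3 = 3 by deviating; General 2 loses 9 − 3 = 6. Product = 3·6 = 18.
18 > 6, so both Dawn is risk-dominant. General 2's payoff there is 9.

9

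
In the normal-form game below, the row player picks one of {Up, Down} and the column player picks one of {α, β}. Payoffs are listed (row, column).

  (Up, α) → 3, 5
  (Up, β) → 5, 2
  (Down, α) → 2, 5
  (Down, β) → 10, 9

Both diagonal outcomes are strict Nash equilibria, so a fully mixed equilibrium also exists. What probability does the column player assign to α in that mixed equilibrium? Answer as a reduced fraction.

The column player's mix q on α must make the row player indifferent between Up and Down.
The row player's payoff from Up: 3q + 5(1−q). From Down: 2q + 10(1−q).
Set equal: 1q = 5(1−q) → q = 5/6.

5/6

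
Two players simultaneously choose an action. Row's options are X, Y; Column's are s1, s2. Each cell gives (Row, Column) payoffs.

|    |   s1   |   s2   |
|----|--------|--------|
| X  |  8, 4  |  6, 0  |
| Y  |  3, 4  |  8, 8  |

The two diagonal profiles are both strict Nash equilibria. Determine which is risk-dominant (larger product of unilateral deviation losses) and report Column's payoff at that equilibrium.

At (X, s1): Row loses 8 − 3 = 5 by deviating; Column loses 4 − 0 = 4. Product = 5·4 = 20.
At (Y, s2): Row loses 8 − 6 = 2 by deviating; Column loses 8 − 4 = 4. Product = 2·4 = 8.
20 > 8, so (X, s1) is risk-dominant. Column's payoff there is 4.

4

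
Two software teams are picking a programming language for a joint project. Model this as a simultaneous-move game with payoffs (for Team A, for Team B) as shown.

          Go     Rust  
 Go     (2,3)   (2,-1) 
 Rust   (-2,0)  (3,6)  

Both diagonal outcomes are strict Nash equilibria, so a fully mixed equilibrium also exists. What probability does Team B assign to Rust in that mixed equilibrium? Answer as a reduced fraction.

Team B's mix q on Go must make Team A indifferent between Go and Rust.
Team A's payoff from Go: 2q + 2(1−q). From Rust: (-2)q + 3(1−q).
Set equal: 4q = 1(1−q) → q = 1/5.
Probability on Rust is 1 − 1/5 = 4/5.

4/5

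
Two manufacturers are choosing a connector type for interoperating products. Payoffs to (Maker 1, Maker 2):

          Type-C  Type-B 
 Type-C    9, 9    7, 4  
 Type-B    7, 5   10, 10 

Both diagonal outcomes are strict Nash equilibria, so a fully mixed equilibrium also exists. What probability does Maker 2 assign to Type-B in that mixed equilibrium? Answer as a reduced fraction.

2/5

Maker 2's mix q on Type-C must make Maker 1 indifferent between Type-C and Type-B.
Maker 1's payoff from Type-C: 9q + 7(1−q). From Type-B: 7q + 10(1−q).
Set equal: 2q = 3(1−q) → q = 3/5.
Probability on Type-B is 1 − 3/5 = 2/5.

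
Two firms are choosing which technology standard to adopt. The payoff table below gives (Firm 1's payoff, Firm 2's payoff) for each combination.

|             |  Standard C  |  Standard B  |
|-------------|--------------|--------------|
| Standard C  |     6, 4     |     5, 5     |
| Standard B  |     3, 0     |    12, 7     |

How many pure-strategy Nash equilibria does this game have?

1

Both Standard B: Firm 1 gets 12 (best alternative 5); Firm 2 gets 7 (best alternative 0). Neither deviates — NE.
Both Standard C is not a NE: Firm 2 would switch to Standard B (5 > 4).
No other cell survives both best-response checks, so there is 1 pure NE.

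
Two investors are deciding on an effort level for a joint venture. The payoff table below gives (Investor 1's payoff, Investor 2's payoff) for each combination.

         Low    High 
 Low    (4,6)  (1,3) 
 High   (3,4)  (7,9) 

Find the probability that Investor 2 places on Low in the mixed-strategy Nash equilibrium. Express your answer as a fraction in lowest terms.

6/7

Investor 2's mix q on Low must make Investor 1 indifferent between Low and High.
Investor 1's payoff from Low: 4q + 1(1−q). From High: 3q + 7(1−q).
Set equal: 1q = 6(1−q) → q = 6/7.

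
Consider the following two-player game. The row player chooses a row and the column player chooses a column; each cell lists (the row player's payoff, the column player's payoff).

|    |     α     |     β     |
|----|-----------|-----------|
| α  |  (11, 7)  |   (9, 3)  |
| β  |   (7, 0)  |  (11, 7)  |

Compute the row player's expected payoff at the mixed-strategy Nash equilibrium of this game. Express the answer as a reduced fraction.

The column player mixes with probability q on α, chosen so the row player is indifferent: 11q + 9(1−q) = 7q + 11(1−q) gives q = 1/3.
The row player's expected payoff (from either row, since indifferent) is 11·1/3 + 9·2/3 = 29/3.

29/3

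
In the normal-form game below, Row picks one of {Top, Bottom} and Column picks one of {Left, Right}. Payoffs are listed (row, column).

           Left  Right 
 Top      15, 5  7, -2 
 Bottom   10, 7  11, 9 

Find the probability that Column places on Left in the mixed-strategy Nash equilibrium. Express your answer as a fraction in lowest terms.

4/9

Column's mix q on Left must make Row indifferent between Top and Bottom.
Row's payoff from Top: 15q + 7(1−q). From Bottom: 10q + 11(1−q).
Set equal: 5q = 4(1−q) → q = 4/9.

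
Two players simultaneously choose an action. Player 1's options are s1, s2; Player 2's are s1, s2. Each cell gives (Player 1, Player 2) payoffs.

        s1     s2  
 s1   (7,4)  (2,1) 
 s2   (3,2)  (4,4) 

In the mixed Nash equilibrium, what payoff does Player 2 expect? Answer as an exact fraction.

14/5

Player 1 mixes with probability p on s1, chosen so Player 2 is indifferent: 4p + 2(1−p) = 1p + 4(1−p) gives p = 2/5.
Player 2's expected payoff is 4·2/5 + 2·3/5 = 14/5.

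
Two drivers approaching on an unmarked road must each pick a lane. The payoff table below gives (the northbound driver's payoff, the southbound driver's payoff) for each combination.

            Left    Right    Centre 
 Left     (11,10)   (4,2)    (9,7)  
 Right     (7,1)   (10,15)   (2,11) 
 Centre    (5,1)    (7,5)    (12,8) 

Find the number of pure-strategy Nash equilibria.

3

Both Left: the northbound driver gets 11 (best alternative 7); the southbound driver gets 10 (best alternative 7). Neither deviates — NE.
Both Right: the northbound driver gets 10 (best alternative 7); the southbound driver gets 15 (best alternative 11). Neither deviates — NE.
Both Centre: the northbound driver gets 12 (best alternative 9); the southbound driver gets 8 (best alternative 5). Neither deviates — NE.
(Right, Centre) is not a NE: the northbound driver would switch to Centre (12 > 2).
No other cell survives both best-response checks, so there are 3 pure NE.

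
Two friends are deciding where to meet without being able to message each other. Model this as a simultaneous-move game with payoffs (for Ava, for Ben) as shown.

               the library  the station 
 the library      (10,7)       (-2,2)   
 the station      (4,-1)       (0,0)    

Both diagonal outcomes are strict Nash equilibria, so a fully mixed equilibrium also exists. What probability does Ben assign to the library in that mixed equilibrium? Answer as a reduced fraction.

1/4

Ben's mix q on the library must make Ava indifferent between the library and the station.
Ava's payoff from the library: 10q + (-2)(1−q). From the station: 4q + 0(1−q).
Set equal: 6q = 2(1−q) → q = 2/8 = 1/4.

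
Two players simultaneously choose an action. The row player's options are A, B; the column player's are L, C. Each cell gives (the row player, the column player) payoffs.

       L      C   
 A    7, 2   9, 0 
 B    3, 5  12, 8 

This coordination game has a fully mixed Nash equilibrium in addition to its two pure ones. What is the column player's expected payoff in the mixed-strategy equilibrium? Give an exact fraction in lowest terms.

The row player mixes with probability p on A, chosen so the column player is indifferent: 2p + 5(1−p) = 0p + 8(1−p) gives p = 3/5.
The column player's expected payoff is 2·3/5 + 5·2/5 = 16/5.

16/5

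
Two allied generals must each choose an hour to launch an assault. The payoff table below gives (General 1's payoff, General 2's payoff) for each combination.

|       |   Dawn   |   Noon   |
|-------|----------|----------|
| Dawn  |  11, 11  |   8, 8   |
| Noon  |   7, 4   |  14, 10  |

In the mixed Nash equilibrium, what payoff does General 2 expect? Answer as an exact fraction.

26/3

General 1 mixes with probability p on Dawn, chosen so General 2 is indifferent: 11p + 4(1−p) = 8p + 10(1−p) gives p = 2/3.
General 2's expected payoff is 11·2/3 + 4·1/3 = 26/3.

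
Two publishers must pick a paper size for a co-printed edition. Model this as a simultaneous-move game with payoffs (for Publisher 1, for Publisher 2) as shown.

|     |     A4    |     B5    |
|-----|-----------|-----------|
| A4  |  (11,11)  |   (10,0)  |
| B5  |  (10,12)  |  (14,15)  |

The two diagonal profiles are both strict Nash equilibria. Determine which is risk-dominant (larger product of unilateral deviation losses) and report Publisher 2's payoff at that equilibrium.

15

At both A4: Publisher 1 loses 11 − 10 = 1 by deviating; Publisher 2 loses 11 − 0 = 11. Product = 1·11 = 11.
At both B5: Publisher 1 loses 14 − 10 = 4 by deviating; Publisher 2 loses 15 − 12 = 3. Product = 4·3 = 12.
12 > 11, so both B5 is risk-dominant. Publisher 2's payoff there is 15.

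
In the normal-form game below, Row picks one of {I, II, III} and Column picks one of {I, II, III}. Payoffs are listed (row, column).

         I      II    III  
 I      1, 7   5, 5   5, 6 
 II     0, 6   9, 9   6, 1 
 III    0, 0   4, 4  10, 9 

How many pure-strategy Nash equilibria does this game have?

Both I: Row gets 1 (best alternative 0); Column gets 7 (best alternative 6). Neither deviates — NE.
Both II: Row gets 9 (best alternative 5); Column gets 9 (best alternative 6). Neither deviates — NE.
Both III: Row gets 10 (best alternative 6); Column gets 9 (best alternative 4). Neither deviates — NE.
(I, II) is not a NE: Row would switch to II (9 > 5).
No other cell survives both best-response checks, so there are 3 pure NE.

3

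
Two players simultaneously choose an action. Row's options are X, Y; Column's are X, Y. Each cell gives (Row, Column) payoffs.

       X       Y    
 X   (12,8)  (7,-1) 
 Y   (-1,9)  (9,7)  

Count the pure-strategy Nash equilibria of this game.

1

Both X: Row gets 12 (best alternative -1); Column gets 8 (best alternative -1). Neither deviates — NE.
Both Y is not a NE: Column would switch to X (9 > 7).
No other cell survives both best-response checks, so there is 1 pure NE.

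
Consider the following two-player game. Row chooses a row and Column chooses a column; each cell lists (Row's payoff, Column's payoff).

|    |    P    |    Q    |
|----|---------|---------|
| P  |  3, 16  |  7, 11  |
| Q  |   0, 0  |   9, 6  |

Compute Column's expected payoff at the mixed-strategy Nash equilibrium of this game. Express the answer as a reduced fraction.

Row mixes with probability p on P, chosen so Column is indifferent: 16p + 0(1−p) = 11p + 6(1−p) gives p = 6/11.
Column's expected payoff is 16·6/11 + 0·5/11 = 96/11.

96/11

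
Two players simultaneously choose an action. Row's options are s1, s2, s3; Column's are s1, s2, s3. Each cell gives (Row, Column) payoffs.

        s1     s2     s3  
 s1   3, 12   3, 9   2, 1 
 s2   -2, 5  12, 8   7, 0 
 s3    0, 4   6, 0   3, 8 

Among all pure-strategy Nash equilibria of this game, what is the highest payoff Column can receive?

Both s1 is a pure NE (Row: 3 ≥ 0; Column: 12 ≥ 9). Column gets 12.
Both s2 is a pure NE (Row: 12 ≥ 6; Column: 8 ≥ 5). Column gets 8.
Every other cell has a profitable deviation for at least one player. Highest of {12, 8} is 12.

12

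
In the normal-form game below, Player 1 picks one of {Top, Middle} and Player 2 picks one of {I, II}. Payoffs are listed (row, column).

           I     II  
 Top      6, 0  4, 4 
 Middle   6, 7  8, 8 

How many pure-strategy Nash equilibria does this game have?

1

(Middle, II): Player 1 gets 8 (best alternative 4); Player 2 gets 8 (best alternative 7). Neither deviates — NE.
(Top, I) is not a NE: Player 2 would switch to II (4 > 0).
No other cell survives both best-response checks, so there is 1 pure NE.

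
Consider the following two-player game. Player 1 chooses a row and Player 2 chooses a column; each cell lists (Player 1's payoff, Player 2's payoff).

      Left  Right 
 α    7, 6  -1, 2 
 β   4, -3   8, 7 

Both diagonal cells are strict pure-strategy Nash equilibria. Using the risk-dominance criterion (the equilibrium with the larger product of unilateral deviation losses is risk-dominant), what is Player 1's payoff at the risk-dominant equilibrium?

At (α, Left): Player 1 loses 7 − 4 = 3 by deviating; Player 2 loses 6 − 2 = 4. Product = 3·4 = 12.
At (β, Right): Player 1 loses 8 − (-1) = 9 by deviating; Player 2 loses 7 − (-3) = 10. Product = 9·10 = 90.
90 > 12, so (β, Right) is risk-dominant. Player 1's payoff there is 8.

8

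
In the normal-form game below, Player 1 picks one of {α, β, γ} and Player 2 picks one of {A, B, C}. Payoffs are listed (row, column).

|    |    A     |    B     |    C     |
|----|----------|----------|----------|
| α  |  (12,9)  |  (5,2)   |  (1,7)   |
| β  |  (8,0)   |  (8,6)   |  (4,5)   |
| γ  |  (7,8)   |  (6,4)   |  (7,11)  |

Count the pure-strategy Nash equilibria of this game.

3

(α, A): Player 1 gets 12 (best alternative 8); Player 2 gets 9 (best alternative 7). Neither deviates — NE.
(β, B): Player 1 gets 8 (best alternative 6); Player 2 gets 6 (best alternative 5). Neither deviates — NE.
(γ, C): Player 1 gets 7 (best alternative 4); Player 2 gets 11 (best alternative 8). Neither deviates — NE.
(γ, B) is not a NE: Player 1 would switch to β (8 > 6).
No other cell survives both best-response checks, so there are 3 pure NE.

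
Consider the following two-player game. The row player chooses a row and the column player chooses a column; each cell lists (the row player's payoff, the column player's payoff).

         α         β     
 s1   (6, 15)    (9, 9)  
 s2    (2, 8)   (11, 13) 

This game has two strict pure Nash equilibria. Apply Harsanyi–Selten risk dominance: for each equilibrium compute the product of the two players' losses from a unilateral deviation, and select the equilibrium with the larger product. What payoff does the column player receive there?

15

At (s1, α): the row player loses 6 − 2 = 4 by deviating; the column player loses 15 − 9 = 6. Product = 4·6 = 24.
At (s2, β): the row player loses 11 − 9 = 2 by deviating; the column player loses 13 − 8 = 5. Product = 2·5 = 10.
24 > 10, so (s1, α) is risk-dominant. The column player's payoff there is 15.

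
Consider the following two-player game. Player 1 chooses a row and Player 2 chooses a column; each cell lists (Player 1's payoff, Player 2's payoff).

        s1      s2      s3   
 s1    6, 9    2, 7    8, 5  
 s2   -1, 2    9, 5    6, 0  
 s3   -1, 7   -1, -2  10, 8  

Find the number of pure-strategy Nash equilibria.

Both s1: Player 1 gets 6 (best alternative -1); Player 2 gets 9 (best alternative 7). Neither deviates — NE.
Both s2: Player 1 gets 9 (best alternative 2); Player 2 gets 5 (best alternative 2). Neither deviates — NE.
Both s3: Player 1 gets 10 (best alternative 8); Player 2 gets 8 (best alternative 7). Neither deviates — NE.
(s3, s2) is not a NE: Player 1 would switch to s2 (9 > -1).
No other cell survives both best-response checks, so there are 3 pure NE.

3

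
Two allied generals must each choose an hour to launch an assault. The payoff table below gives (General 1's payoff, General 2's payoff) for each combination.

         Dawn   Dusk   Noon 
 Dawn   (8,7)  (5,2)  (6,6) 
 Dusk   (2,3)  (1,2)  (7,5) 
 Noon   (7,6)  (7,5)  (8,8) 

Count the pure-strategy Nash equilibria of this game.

2

Both Dawn: General 1 gets 8 (best alternative 7); General 2 gets 7 (best alternative 6). Neither deviates — NE.
Both Noon: General 1 gets 8 (best alternative 7); General 2 gets 8 (best alternative 6). Neither deviates — NE.
Both Dusk is not a NE: General 1 would switch to Noon (7 > 1).
No other cell survives both best-response checks, so there are 2 pure NE.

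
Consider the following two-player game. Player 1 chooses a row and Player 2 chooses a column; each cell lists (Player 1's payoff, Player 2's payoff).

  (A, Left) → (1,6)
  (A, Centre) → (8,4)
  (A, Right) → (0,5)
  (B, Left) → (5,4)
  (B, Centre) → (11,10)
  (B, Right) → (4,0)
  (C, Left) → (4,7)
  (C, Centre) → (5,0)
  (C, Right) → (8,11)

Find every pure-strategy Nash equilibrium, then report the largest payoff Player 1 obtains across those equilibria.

(B, Centre) is a pure NE (Player 1: 11 ≥ 8; Player 2: 10 ≥ 4). Player 1 gets 11.
(C, Right) is a pure NE (Player 1: 8 ≥ 4; Player 2: 11 ≥ 7). Player 1 gets 8.
Every other cell has a profitable deviation for at least one player. Highest of {11, 8} is 11.

11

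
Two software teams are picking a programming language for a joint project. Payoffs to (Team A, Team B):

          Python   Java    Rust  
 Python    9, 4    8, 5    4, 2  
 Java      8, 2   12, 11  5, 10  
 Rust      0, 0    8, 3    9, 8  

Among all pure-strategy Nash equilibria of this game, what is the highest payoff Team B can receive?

Both Java is a pure NE (Team A: 12 ≥ 8; Team B: 11 ≥ 10). Team B gets 11.
Both Rust is a pure NE (Team A: 9 ≥ 5; Team B: 8 ≥ 3). Team B gets 8.
Every other cell has a profitable deviation for at least one player. Highest of {11, 8} is 11.

11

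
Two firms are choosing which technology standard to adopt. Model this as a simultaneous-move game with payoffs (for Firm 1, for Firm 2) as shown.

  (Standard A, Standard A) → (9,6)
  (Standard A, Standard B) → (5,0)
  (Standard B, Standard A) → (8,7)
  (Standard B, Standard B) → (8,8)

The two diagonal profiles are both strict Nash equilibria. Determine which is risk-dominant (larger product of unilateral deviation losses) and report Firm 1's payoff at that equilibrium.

9

At both Standard A: Firm 1 loses 9 − 8 = 1 by deviating; Firm 2 loses 6 − 0 = 6. Product = 1·6 = 6.
At both Standard B: Firm 1 loses 8 − 5 = 3 by deviating; Firm 2 loses 8 − 7 = 1. Product = 3·1 = 3.
6 > 3, so both Standard A is risk-dominant. Firm 1's payoff there is 9.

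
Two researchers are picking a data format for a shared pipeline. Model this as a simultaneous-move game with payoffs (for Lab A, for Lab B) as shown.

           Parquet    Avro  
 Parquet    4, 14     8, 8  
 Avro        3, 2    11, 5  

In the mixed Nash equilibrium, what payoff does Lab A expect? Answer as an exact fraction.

Lab B mixes with probability q on Parquet, chosen so Lab A is indifferent: 4q + 8(1−q) = 3q + 11(1−q) gives q = 3/4.
Lab A's expected payoff (from either row, since indifferent) is 4·3/4 + 8·1/4 = 5.

5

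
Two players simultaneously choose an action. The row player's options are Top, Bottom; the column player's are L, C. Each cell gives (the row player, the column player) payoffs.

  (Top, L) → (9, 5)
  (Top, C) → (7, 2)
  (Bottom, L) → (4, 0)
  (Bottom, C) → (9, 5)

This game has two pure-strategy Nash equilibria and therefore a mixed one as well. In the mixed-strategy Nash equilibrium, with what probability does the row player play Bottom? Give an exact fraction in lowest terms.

The row player's mix p on Top must make the column player indifferent between L and C.
The column player's payoff from L: 5p + 0(1−p). From C: 2p + 5(1−p).
Set equal: 3p = 5(1−p) → p = 5/8.
Probability on Bottom is 1 − 5/8 = 3/8.

3/8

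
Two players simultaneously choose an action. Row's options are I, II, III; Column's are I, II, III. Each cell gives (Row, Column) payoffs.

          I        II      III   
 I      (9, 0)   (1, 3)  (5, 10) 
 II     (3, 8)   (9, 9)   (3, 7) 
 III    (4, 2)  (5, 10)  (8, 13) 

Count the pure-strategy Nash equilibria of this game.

Both II: Row gets 9 (best alternative 5); Column gets 9 (best alternative 8). Neither deviates — NE.
Both III: Row gets 8 (best alternative 5); Column gets 13 (best alternative 10). Neither deviates — NE.
Both I is not a NE: Column would switch to III (10 > 0).
No other cell survives both best-response checks, so there are 2 pure NE.

2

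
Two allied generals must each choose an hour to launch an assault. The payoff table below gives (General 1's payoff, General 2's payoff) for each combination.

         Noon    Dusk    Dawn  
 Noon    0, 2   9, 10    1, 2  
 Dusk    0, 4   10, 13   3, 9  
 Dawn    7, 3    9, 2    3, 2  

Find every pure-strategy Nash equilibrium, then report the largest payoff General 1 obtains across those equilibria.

10

Both Dusk is a pure NE (General 1: 10 ≥ 9; General 2: 13 ≥ 9). General 1 gets 10.
(Dawn, Noon) is a pure NE (General 1: 7 ≥ 0; General 2: 3 ≥ 2). General 1 gets 7.
Every other cell has a profitable deviation for at least one player. Highest of {10, 7} is 10.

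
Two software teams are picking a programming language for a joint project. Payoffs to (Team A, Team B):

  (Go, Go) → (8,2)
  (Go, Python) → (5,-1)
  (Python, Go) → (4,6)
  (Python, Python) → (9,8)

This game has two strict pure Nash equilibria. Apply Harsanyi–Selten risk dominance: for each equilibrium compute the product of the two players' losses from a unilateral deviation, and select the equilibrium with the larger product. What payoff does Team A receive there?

8

At both Go: Team A loses 8 − 4 = 4 by deviating; Team B loses 2 − (-1) = 3. Product = 4·3 = 12.
At both Python: Team A loses 9 − 5 = 4 by deviating; Team B loses 8 − 6 = 2. Product = 4·2 = 8.
12 > 8, so both Go is risk-dominant. Team A's payoff there is 8.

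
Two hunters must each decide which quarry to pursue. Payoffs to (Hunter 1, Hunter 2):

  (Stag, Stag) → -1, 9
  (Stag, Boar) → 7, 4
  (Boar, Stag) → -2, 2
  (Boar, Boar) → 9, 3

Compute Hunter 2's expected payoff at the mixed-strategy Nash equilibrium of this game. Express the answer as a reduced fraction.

19/6

Hunter 1 mixes with probability p on Stag, chosen so Hunter 2 is indifferent: 9p + 2(1−p) = 4p + 3(1−p) gives p = 1/6.
Hunter 2's expected payoff is 9·1/6 + 2·5/6 = 19/6.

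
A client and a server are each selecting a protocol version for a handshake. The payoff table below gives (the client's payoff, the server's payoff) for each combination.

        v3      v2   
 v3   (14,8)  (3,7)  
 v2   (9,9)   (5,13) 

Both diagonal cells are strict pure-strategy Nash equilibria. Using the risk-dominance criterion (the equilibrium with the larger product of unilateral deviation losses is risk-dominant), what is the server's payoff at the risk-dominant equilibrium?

At both v3: the client loses 14 − 9 = 5 by deviating; the server loses 8 − 7 = 1. Product = 5·1 = 5.
At both v2: the client loses 5 − 3 = 2 by deviating; the server loses 13 − 9 = 4. Product = 2·4 = 8.
8 > 5, so both v2 is risk-dominant. The server's payoff there is 13.

13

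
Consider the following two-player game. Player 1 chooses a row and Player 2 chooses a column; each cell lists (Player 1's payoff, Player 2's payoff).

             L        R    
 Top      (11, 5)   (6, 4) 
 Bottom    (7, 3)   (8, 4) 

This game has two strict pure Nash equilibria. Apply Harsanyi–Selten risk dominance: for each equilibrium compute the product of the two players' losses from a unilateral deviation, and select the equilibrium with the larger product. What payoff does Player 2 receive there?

At (Top, L): Player 1 loses 11 − 7 = 4 by deviating; Player 2 loses 5 − 4 = 1. Product = 4·1 = 4.
At (Bottom, R): Player 1 loses 8 − 6 = 2 by deviating; Player 2 loses 4 − 3 = 1. Product = 2·1 = 2.
4 > 2, so (Top, L) is risk-dominant. Player 2's payoff there is 5.

5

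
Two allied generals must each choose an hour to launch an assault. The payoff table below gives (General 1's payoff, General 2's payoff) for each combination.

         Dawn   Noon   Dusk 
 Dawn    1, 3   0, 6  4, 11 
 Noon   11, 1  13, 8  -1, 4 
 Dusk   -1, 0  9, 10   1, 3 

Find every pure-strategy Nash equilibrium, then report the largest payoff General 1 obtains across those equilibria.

(Dawn, Dusk) is a pure NE (General 1: 4 ≥ 1; General 2: 11 ≥ 6). General 1 gets 4.
Both Noon is a pure NE (General 1: 13 ≥ 9; General 2: 8 ≥ 4). General 1 gets 13.
Every other cell has a profitable deviation for at least one player. Highest of {4, 13} is 13.

13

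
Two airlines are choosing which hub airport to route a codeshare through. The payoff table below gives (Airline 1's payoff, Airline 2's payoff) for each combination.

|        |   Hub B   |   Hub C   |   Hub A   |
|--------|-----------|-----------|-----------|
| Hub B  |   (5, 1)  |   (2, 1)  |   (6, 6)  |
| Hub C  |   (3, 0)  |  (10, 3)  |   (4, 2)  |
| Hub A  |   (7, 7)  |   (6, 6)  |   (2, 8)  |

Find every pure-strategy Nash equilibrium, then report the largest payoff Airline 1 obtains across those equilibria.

(Hub B, Hub A) is a pure NE (Airline 1: 6 ≥ 4; Airline 2: 6 ≥ 1). Airline 1 gets 6.
Both Hub C is a pure NE (Airline 1: 10 ≥ 6; Airline 2: 3 ≥ 2). Airline 1 gets 10.
Every other cell has a profitable deviation for at least one player. Highest of {6, 10} is 10.

10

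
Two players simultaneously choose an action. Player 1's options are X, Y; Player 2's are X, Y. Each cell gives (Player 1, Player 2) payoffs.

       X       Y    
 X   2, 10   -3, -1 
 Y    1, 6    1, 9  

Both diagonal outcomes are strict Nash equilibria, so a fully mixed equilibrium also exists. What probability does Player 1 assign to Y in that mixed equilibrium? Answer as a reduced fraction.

11/14

Player 1's mix p on X must make Player 2 indifferent between X and Y.
Player 2's payoff from X: 10p + 6(1−p). From Y: (-1)p + 9(1−p).
Set equal: 11p = 3(1−p) → p = 3/14.
Probability on Y is 1 − 3/14 = 11/14.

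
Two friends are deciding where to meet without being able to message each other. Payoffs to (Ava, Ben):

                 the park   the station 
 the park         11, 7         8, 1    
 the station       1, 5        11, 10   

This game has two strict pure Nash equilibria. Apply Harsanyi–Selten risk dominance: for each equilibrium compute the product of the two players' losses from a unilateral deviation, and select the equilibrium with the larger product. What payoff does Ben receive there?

7

At both the park: Ava loses 11 − 1 = 10 by deviating; Ben loses 7 − 1 = 6. Product = 10·6 = 60.
At both the station: Ava loses 11 − 8 = 3 by deviating; Ben loses 10 − 5 = 5. Product = 3·5 = 15.
60 > 15, so both the park is risk-dominant. Ben's payoff there is 7.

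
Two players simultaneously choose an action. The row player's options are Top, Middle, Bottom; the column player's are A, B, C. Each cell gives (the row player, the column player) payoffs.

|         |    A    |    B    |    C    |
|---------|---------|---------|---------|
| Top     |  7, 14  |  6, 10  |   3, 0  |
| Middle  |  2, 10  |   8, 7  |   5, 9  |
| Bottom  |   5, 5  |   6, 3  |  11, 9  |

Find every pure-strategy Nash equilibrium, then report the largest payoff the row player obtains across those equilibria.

(Top, A) is a pure NE (the row player: 7 ≥ 5; the column player: 14 ≥ 10). The row player gets 7.
(Bottom, C) is a pure NE (the row player: 11 ≥ 5; the column player: 9 ≥ 5). The row player gets 11.
Every other cell has a profitable deviation for at least one player. Highest of {7, 11} is 11.

11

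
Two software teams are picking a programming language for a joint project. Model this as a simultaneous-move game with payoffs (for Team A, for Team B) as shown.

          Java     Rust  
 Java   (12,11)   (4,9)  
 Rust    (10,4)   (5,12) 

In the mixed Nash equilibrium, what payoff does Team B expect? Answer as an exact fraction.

48/5

Team A mixes with probability p on Java, chosen so Team B is indifferent: 11p + 4(1−p) = 9p + 12(1−p) gives p = 4/5.
Team B's expected payoff is 11·4/5 + 4·1/5 = 48/5.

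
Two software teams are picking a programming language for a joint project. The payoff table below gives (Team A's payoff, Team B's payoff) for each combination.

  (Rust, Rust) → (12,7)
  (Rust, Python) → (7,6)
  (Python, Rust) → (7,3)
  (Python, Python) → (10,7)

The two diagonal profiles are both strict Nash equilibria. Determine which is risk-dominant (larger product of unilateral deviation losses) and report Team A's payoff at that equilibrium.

10

At both Rust: Team A loses 12 − 7 = 5 by deviating; Team B loses 7 − 6 = 1. Product = 5·1 = 5.
At both Python: Team A loses 10 − 7 = 3 by deviating; Team B loses 7 − 3 = 4. Product = 3·4 = 12.
12 > 5, so both Python is risk-dominant. Team A's payoff there is 10.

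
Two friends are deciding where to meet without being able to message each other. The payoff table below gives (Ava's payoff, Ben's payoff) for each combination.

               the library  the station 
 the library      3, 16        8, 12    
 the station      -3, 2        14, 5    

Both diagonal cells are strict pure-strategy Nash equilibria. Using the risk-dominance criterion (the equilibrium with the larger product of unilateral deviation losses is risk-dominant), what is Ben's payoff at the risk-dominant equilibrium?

16

At both the library: Ava loses 3 − (-3) = 6 by deviating; Ben loses 16 − 12 = 4. Product = 6·4 = 24.
At both the station: Ava loses 14 − 8 = 6 by deviating; Ben loses 5 − 2 = 3. Product = 6·3 = 18.
24 > 18, so both the library is risk-dominant. Ben's payoff there is 16.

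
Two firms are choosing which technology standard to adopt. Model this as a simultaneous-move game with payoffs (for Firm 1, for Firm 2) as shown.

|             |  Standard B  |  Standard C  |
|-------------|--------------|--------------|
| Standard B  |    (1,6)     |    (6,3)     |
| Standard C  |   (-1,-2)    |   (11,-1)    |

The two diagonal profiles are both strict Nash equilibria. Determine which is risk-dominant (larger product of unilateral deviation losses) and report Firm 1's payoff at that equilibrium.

At both Standard B: Firm 1 loses 1 − (-1) = 2 by deviating; Firm 2 loses 6 − 3 = 3. Product = 2·3 = 6.
At both Standard C: Firm 1 loses 11 − 6 = 5 by deviating; Firm 2 loses -1 − (-2) = 1. Product = 5·1 = 5.
6 > 5, so both Standard B is risk-dominant. Firm 1's payoff there is 1.

1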